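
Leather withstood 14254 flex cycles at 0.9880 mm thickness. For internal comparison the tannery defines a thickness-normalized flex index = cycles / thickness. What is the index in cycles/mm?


Formula: Index = cycles / thickness
Substituting: Index = 14254 / 0.9880
Result: 14427.1255 cycles/mm


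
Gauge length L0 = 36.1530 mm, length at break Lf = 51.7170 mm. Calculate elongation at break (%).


Formula: Elongation = (Lf - L0) / L0 * 100
Substituting: Elongation = (51.7170 - 36.1530) / 36.1530 * 100
Result: 43.0504 %


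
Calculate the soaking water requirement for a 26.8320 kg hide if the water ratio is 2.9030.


Formula: Water = hide_weight * ratio
Substituting: Water = 26.8320 * 2.9030
Result: 77.8933 kg


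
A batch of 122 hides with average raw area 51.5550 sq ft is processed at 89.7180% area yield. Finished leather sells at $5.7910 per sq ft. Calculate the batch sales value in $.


Raw_total = N * avg_area = 122 * 51.5550 = 6289.7100 sq ft
Finished = Raw_total * yield / 100 = 6289.7100 * 89.7180 / 100 = 5643.0020 sq ft
Value = Finished * price = 5643.0020 * 5.7910 = 32678.6247 $


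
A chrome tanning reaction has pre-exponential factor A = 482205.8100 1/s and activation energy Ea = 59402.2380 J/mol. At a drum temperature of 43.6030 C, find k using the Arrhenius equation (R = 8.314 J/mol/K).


T_K = T_C + 273.15 = 43.6030 + 273.15 = 316.7530 K
exponent = -Ea / (R * T_K) = -59402.2380 / (8.314 * 316.7530) = -22.5565
k = A * exp(exponent) = 482205.8100 * exp(-22.5565) = 7.7101e-05 1/s


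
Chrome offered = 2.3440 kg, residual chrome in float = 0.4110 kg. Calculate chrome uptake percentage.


Formula: Uptake = (offered - residual) / offered * 100
Substituting: Uptake = (2.3440 - 0.4110) / 2.3440 * 100
Result: 82.4659 %


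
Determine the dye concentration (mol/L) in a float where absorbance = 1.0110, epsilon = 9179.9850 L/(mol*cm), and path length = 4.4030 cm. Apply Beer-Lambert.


Formula: c = A / (epsilon * l)
Substituting: c = 1.0110 / (9179.9850 * 4.4030)
Result: 2.5013e-05 mol/L


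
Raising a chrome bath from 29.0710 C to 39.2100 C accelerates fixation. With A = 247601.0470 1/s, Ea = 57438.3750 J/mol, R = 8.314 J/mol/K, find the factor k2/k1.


T1 = 29.0710 + 273.15 = 302.2210 K; T2 = 39.2100 + 273.15 = 312.3600 K
k1 = A * exp(-Ea/(R*T1)) = 247601.0470 * exp(-57438.3750/(8.314*302.2210)) = 2.9240e-05 1/s
k2 = A * exp(-Ea/(R*T2)) = 247601.0470 * exp(-57438.3750/(8.314*312.3600)) = 6.1409e-05 1/s
k2/k1 = 6.1409e-05 / 2.9240e-05 = 2.1001


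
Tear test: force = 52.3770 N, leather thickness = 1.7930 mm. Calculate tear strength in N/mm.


Formula: Tear strength = force / thickness
Substituting: Tear strength = 52.3770 / 1.7930
Result: 29.2119 N/mm


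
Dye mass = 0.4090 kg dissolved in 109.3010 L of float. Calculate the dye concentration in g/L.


Formula: Conc = dye_mass(kg) / volume(L) * 1000
Substituting: Conc = 0.4090 / 109.3010 * 1000
Result: 3.7420 g/L


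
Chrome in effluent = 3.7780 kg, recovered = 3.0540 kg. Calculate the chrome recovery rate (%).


Formula: Recovery = recovered / input * 100
Substituting: Recovery = 3.0540 / 3.7780 * 100
Result: 80.8364 %


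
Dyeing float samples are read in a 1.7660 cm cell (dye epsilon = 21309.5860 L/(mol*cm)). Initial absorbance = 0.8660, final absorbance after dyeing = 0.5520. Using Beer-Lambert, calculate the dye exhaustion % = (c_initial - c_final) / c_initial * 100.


c_initial = A_i / (epsilon * l) = 0.8660 / (21309.5860 * 1.7660) = 2.3012e-05 mol/L
c_final = A_f / (epsilon * l) = 0.5520 / (21309.5860 * 1.7660) = 1.4668e-05 mol/L
Exhaustion = (c_initial - c_final) / c_initial * 100 = (2.3012e-05 - 1.4668e-05) / 2.3012e-05 * 100 = 36.2587 %


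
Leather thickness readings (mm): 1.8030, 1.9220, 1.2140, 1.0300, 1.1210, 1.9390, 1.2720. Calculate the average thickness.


Formula: Average = sum / n
Substituting: Average = 10.3010 / 7
Result: 1.4716 mm


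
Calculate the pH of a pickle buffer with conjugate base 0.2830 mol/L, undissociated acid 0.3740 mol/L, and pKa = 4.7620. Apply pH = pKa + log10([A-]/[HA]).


ratio = [A-] / [HA] = 0.2830 / 0.3740 = 0.7567
log10(ratio) = -0.1211
pH = pKa + log10(ratio) = 4.7620 - 0.1211 = 4.6409


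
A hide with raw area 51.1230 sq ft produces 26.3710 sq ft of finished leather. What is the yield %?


Formula: Yield = finished / raw * 100
Substituting: Yield = 26.3710 / 51.1230 * 100
Result: 51.5834 %


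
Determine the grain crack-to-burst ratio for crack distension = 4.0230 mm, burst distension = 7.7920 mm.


Formula: Ratio = crack / burst
Substituting: Ratio = 4.0230 / 7.7920
Result: 0.5163


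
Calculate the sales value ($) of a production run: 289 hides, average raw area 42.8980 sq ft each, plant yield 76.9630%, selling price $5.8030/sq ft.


Raw_total = N * avg_area = 289 * 42.8980 = 12397.5220 sq ft
Finished = Raw_total * yield / 100 = 12397.5220 * 76.9630 / 100 = 9541.5049 sq ft
Value = Finished * price = 9541.5049 * 5.8030 = 55369.3527 $


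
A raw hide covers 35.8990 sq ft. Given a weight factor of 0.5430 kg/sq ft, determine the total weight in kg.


Formula: Weight = area * weight_per_sqft
Substituting: Weight = 35.8990 * 0.5430
Result: 19.4932 kg


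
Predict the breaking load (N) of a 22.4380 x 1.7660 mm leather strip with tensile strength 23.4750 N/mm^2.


Formula: F = TS * w * t
Substituting: F = 23.4750 * 22.4380 * 1.7660
Result: 930.2088 N


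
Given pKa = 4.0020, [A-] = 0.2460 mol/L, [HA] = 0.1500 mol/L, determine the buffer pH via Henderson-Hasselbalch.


ratio = [A-] / [HA] = 0.2460 / 0.1500 = 1.6400
log10(ratio) = 0.2148
pH = pKa + log10(ratio) = 4.0020 + 0.2148 = 4.2168


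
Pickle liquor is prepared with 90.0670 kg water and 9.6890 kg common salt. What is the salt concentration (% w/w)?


Formula: Conc = salt / (water + salt) * 100
Substituting: Conc = 9.6890 / (90.0670 + 9.6890) * 100
Result: 9.7127 %


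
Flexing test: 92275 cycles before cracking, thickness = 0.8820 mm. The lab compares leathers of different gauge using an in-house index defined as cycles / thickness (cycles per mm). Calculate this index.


Formula: Index = cycles / thickness
Substituting: Index = 92275 / 0.8820
Result: 104620.1814 cycles/mm


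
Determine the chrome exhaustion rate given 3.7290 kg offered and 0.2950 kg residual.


Formula: Uptake = (offered - residual) / offered * 100
Substituting: Uptake = (3.7290 - 0.2950) / 3.7290 * 100
Result: 92.0890 %


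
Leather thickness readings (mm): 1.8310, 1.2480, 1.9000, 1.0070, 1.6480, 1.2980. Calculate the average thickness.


Formula: Average = sum / n
Substituting: Average = 8.9320 / 6
Result: 1.4887 mm


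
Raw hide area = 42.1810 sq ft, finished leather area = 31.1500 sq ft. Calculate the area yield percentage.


Formula: Yield = finished / raw * 100
Substituting: Yield = 31.1500 / 42.1810 * 100
Result: 73.8484 %


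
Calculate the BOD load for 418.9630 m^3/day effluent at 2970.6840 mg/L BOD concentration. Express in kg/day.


Formula: BOD_load = volume * conc / 1000
Substituting: BOD_load = 418.9630 * 2970.6840 / 1000
Result: 1244.6067 kg/day


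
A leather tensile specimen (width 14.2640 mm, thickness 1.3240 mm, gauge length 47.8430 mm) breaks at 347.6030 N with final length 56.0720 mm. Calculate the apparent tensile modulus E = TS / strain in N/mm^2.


TS = F / (w * t) = 347.6030 / (14.2640 * 1.3240) = 18.4058 N/mm^2
strain = (Lf - L0) / L0 = (56.0720 - 47.8430) / 47.8430 = 0.1720
E = TS / strain = 18.4058 / 0.1720 = 107.0103 N/mm^2


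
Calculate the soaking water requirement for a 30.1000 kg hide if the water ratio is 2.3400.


Formula: Water = hide_weight * ratio
Substituting: Water = 30.1000 * 2.3400
Result: 70.4340 kg


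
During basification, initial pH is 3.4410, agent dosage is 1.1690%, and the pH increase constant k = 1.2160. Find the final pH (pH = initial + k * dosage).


Formula: pH_final = pH_initial + k * base_pct
Substituting: pH_final = 3.4410 + 1.2160 * 1.1690
Result: 4.8625


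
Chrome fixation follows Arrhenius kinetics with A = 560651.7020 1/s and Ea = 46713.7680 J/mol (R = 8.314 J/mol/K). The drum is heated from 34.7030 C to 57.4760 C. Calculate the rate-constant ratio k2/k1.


T1 = 34.7030 + 273.15 = 307.8530 K; T2 = 57.4760 + 273.15 = 330.6260 K
k1 = A * exp(-Ea/(R*T1)) = 560651.7020 * exp(-46713.7680/(8.314*307.8530)) = 0.00664196 1/s
k2 = A * exp(-Ea/(R*T2)) = 560651.7020 * exp(-46713.7680/(8.314*330.6260)) = 0.0233482 1/s
k2/k1 = 0.0233482 / 0.00664196 = 3.5153


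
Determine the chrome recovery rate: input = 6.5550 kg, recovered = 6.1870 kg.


Formula: Recovery = recovered / input * 100
Substituting: Recovery = 6.1870 / 6.5550 * 100
Result: 94.3860 %


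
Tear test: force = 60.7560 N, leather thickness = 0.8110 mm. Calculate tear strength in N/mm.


Formula: Tear strength = force / thickness
Substituting: Tear strength = 60.7560 / 0.8110
Result: 74.9149 N/mm


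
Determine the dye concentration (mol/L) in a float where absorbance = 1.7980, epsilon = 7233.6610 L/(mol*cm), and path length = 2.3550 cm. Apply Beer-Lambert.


Formula: c = A / (epsilon * l)
Substituting: c = 1.7980 / (7233.6610 * 2.3550)
Result: 1.0555e-04 mol/L


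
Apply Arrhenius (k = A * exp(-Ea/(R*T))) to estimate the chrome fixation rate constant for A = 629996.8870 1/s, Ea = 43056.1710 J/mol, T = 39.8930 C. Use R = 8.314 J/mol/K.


T_K = T_C + 273.15 = 39.8930 + 273.15 = 313.0430 K
exponent = -Ea / (R * T_K) = -43056.1710 / (8.314 * 313.0430) = -16.5433
k = A * exp(exponent) = 629996.8870 * exp(-16.5433) = 0.0411801 1/s


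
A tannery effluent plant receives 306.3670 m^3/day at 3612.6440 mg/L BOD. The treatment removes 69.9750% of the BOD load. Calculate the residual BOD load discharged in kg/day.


Load_in = volume * conc / 1000 = 306.3670 * 3612.6440 / 1000 = 1106.7949 kg/day
Removed = Load_in * eff / 100 = 1106.7949 * 69.9750 / 100 = 774.4797 kg/day
Load_out = Load_in - Removed = 1106.7949 - 774.4797 = 332.3152 kg/day


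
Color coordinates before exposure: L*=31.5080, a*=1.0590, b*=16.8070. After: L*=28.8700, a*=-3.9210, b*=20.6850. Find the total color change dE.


dL = -2.6380, da = -4.9800, db = 3.8780
dE = sqrt((-2.6380)^2 + (-4.9800)^2 + 3.8780^2) = 6.8409


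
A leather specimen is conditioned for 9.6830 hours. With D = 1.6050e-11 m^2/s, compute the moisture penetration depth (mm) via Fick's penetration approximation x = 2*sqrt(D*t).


t = 9.6830 hr * 3600 = 34858.8000 s
D * t = 1.6050e-11 * 34858.8000 = 5.5948e-07
x = 2 * sqrt(D*t) = 2 * sqrt(5.5948e-07) = 0.00149597 m = 1.4960 mm


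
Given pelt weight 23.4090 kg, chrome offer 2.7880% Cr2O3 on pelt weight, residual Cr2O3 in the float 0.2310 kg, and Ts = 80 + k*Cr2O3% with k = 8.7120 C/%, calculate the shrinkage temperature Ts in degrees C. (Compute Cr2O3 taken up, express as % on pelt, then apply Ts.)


Offered = pelt * offer_pct / 100 = 23.4090 * 2.7880 / 100 = 0.6526 kg
Uptake = offered - residual = 0.6526 - 0.2310 = 0.4216 kg
Cr2O3% on pelt = uptake / pelt * 100 = 0.4216 / 23.4090 * 100 = 1.8012 %
Ts = 80 + k * Cr2O3% = 80 + 8.7120 * 1.8012 = 95.6921 C


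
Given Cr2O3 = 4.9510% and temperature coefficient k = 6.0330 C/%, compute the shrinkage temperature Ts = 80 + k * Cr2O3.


Formula: Ts = 80 + k * Cr2O3
Substituting: Ts = 80 + 6.0330 * 4.9510
Result: 109.8694 C


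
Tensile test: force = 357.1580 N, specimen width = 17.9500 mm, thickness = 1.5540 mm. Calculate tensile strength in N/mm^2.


Formula: TS = force / (width * thickness)
Substituting: TS = 357.1580 / (17.9500 * 1.5540)
Result: 12.8040 N/mm^2


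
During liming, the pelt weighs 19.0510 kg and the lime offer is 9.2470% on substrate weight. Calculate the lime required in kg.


Formula: Lime = substrate * pct / 100
Substituting: Lime = 19.0510 * 9.2470 / 100
Result: 1.7616 kg


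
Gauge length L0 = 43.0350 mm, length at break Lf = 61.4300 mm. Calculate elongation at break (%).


Formula: Elongation = (Lf - L0) / L0 * 100
Substituting: Elongation = (61.4300 - 43.0350) / 43.0350 * 100
Result: 42.7443 %


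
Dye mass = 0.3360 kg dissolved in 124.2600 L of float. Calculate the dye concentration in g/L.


Formula: Conc = dye_mass(kg) / volume(L) * 1000
Substituting: Conc = 0.3360 / 124.2600 * 1000
Result: 2.7040 g/L


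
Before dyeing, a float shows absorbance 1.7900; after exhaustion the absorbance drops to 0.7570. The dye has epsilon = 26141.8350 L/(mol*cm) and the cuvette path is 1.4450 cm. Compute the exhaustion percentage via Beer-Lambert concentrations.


c_initial = A_i / (epsilon * l) = 1.7900 / (26141.8350 * 1.4450) = 4.7386e-05 mol/L
c_final = A_f / (epsilon * l) = 0.7570 / (26141.8350 * 1.4450) = 2.0040e-05 mol/L
Exhaustion = (c_initial - c_final) / c_initial * 100 = (4.7386e-05 - 2.0040e-05) / 4.7386e-05 * 100 = 57.7095 %


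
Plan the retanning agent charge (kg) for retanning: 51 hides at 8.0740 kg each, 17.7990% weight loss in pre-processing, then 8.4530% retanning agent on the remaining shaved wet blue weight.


Total_raw = N * avg_wt = 51 * 8.0740 = 411.7740 kg
Substrate = Total_raw * (1 - loss/100) = 411.7740 * (1 - 17.7990/100) = 338.4823 kg
Retan = Substrate * pct / 100 = 338.4823 * 8.4530 / 100 = 28.6119 kg


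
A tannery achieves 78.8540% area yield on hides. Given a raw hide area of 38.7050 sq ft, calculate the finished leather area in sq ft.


Formula: finished = raw * yield / 100
Substituting: finished = 38.7050 * 78.8540 / 100
Result: 30.5204 sq ft


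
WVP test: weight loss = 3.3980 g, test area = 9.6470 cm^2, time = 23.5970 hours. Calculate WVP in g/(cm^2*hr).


Formula: WVP = loss / (area * time)
Substituting: WVP = 3.3980 / (9.6470 * 23.5970)
Result: 0.0149271 g/(cm^2*hr)


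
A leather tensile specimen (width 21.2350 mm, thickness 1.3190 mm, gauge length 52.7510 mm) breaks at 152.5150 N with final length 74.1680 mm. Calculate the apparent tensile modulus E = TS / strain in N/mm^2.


TS = F / (w * t) = 152.5150 / (21.2350 * 1.3190) = 5.4452 N/mm^2
strain = (Lf - L0) / L0 = (74.1680 - 52.7510) / 52.7510 = 0.4060
E = TS / strain = 5.4452 / 0.4060 = 13.4118 N/mm^2


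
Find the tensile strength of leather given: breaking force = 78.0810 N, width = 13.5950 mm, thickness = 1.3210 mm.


Formula: TS = force / (width * thickness)
Substituting: TS = 78.0810 / (13.5950 * 1.3210)
Result: 4.3477 N/mm^2


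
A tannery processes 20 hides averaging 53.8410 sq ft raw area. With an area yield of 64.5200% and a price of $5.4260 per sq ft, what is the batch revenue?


Raw_total = N * avg_area = 20 * 53.8410 = 1076.8200 sq ft
Finished = Raw_total * yield / 100 = 1076.8200 * 64.5200 / 100 = 694.7643 sq ft
Value = Finished * price = 694.7643 * 5.4260 = 3769.7909 $


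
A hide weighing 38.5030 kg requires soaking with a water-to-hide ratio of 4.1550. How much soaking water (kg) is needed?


Formula: Water = hide_weight * ratio
Substituting: Water = 38.5030 * 4.1550
Result: 159.9800 kg


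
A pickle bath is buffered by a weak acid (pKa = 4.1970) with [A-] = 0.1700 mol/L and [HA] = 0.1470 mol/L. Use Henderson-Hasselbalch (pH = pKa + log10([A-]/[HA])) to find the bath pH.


ratio = [A-] / [HA] = 0.1700 / 0.1470 = 1.1565
log10(ratio) = 0.0631316
pH = pKa + log10(ratio) = 4.1970 + 0.0631316 = 4.2601


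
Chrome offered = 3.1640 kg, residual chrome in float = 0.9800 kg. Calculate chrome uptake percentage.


Formula: Uptake = (offered - residual) / offered * 100
Substituting: Uptake = (3.1640 - 0.9800) / 3.1640 * 100
Result: 69.0265 %


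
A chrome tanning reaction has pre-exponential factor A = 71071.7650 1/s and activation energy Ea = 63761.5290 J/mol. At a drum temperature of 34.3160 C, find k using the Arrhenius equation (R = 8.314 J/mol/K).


T_K = T_C + 273.15 = 34.3160 + 273.15 = 307.4660 K
exponent = -Ea / (R * T_K) = -63761.5290 / (8.314 * 307.4660) = -24.9432
k = A * exp(exponent) = 71071.7650 * exp(-24.9432) = 1.0448e-06 1/s


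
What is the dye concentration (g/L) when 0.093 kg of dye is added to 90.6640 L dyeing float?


Formula: Conc = dye_mass(kg) / volume(L) * 1000
Substituting: Conc = 0.093 / 90.6640 * 1000
Result: 1.0258 g/L


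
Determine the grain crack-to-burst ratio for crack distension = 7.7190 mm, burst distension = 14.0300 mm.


Formula: Ratio = crack / burst
Substituting: Ratio = 7.7190 / 14.0300
Result: 0.5502


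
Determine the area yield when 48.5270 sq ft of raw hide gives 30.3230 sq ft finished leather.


Formula: Yield = finished / raw * 100
Substituting: Yield = 30.3230 / 48.5270 * 100
Result: 62.4869 %


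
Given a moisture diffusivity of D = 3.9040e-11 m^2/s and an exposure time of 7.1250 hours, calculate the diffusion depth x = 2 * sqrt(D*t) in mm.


t = 7.1250 hr * 3600 = 25650.0000 s
D * t = 3.9040e-11 * 25650.0000 = 1.0014e-06
x = 2 * sqrt(D*t) = 2 * sqrt(1.0014e-06) = 0.00200138 m = 2.0014 mm


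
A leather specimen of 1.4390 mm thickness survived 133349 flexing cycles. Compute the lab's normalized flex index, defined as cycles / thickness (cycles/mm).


Formula: Index = cycles / thickness
Substituting: Index = 133349 / 1.4390
Result: 92667.8249 cycles/mm


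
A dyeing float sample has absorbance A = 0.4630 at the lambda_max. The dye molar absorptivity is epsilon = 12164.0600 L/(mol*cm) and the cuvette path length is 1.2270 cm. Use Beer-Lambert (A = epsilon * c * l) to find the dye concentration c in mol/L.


Formula: c = A / (epsilon * l)
Substituting: c = 0.4630 / (12164.0600 * 1.2270)
Result: 3.1021e-05 mol/L


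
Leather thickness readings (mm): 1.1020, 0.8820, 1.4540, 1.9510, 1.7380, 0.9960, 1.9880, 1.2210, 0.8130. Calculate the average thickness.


Formula: Average = sum / n
Substituting: Average = 12.1450 / 9
Result: 1.3494 mm


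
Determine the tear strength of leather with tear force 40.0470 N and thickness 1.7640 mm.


Formula: Tear strength = force / thickness
Substituting: Tear strength = 40.0470 / 1.7640
Result: 22.7024 N/mm


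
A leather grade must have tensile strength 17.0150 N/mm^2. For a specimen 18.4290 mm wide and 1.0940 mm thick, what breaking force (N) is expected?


Formula: F = TS * w * t
Substituting: F = 17.0150 * 18.4290 * 1.0940
Result: 343.0450 N


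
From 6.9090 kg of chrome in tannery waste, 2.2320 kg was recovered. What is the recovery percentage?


Formula: Recovery = recovered / input * 100
Substituting: Recovery = 2.2320 / 6.9090 * 100
Result: 32.3057 %


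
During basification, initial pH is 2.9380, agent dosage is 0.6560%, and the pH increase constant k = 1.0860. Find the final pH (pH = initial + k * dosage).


Formula: pH_final = pH_initial + k * base_pct
Substituting: pH_final = 2.9380 + 1.0860 * 0.6560
Result: 3.6504


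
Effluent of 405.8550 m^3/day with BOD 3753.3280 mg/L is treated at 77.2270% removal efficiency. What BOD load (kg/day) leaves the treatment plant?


Load_in = volume * conc / 1000 = 405.8550 * 3753.3280 / 1000 = 1523.3069 kg/day
Removed = Load_in * eff / 100 = 1523.3069 * 77.2270 / 100 = 1176.4042 kg/day
Load_out = Load_in - Removed = 1523.3069 - 1176.4042 = 346.9027 kg/day


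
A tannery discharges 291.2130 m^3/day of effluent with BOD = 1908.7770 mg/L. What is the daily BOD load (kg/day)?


Formula: BOD_load = volume * conc / 1000
Substituting: BOD_load = 291.2130 * 1908.7770 / 1000
Result: 555.8607 kg/day


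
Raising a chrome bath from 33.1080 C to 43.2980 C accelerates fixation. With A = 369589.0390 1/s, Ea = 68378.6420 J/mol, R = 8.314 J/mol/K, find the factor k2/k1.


T1 = 33.1080 + 273.15 = 306.2580 K; T2 = 43.2980 + 273.15 = 316.4480 K
k1 = A * exp(-Ea/(R*T1)) = 369589.0390 * exp(-68378.6420/(8.314*306.2580)) = 8.0315e-07 1/s
k2 = A * exp(-Ea/(R*T2)) = 369589.0390 * exp(-68378.6420/(8.314*316.4480)) = 1.9070e-06 1/s
k2/k1 = 1.9070e-06 / 8.0315e-07 = 2.3744


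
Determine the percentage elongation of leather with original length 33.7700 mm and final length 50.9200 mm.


Formula: Elongation = (Lf - L0) / L0 * 100
Substituting: Elongation = (50.9200 - 33.7700) / 33.7700 * 100
Result: 50.7847 %


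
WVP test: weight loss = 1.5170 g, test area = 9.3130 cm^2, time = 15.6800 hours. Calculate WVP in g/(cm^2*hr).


Formula: WVP = loss / (area * time)
Substituting: WVP = 1.5170 / (9.3130 * 15.6800)
Result: 0.0103884 g/(cm^2*hr)


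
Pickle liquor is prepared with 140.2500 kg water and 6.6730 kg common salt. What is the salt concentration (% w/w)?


Formula: Conc = salt / (water + salt) * 100
Substituting: Conc = 6.6730 / (140.2500 + 6.6730) * 100
Result: 4.5418 %


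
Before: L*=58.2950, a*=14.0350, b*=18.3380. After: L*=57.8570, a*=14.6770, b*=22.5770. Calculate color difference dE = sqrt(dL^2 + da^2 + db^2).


dL = -0.4380, da = 0.6420, db = 4.2390
dE = sqrt((-0.4380)^2 + 0.6420^2 + 4.2390^2) = 4.3097


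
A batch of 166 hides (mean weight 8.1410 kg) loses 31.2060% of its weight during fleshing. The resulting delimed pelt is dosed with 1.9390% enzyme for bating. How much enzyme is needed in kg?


Total_raw = N * avg_wt = 166 * 8.1410 = 1351.4060 kg
Substrate = Total_raw * (1 - loss/100) = 1351.4060 * (1 - 31.2060/100) = 929.6862 kg
Enzyme = Substrate * pct / 100 = 929.6862 * 1.9390 / 100 = 18.0266 kg


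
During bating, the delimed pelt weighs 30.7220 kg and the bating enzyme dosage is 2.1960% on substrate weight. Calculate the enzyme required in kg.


Formula: Enzyme = substrate * pct / 100
Substituting: Enzyme = 30.7220 * 2.1960 / 100
Result: 0.6747 kg


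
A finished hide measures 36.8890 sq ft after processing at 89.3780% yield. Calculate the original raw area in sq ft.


Formula: raw = finished * 100 / yield
Substituting: raw = 36.8890 * 100 / 89.3780
Result: 41.2730 sq ft


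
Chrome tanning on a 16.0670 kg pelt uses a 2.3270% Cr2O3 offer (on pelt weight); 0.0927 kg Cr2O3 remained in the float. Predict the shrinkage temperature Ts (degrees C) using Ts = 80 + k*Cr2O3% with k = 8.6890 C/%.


Offered = pelt * offer_pct / 100 = 16.0670 * 2.3270 / 100 = 0.3739 kg
Uptake = offered - residual = 0.3739 - 0.0927 = 0.2812 kg
Cr2O3% on pelt = uptake / pelt * 100 = 0.2812 / 16.0670 * 100 = 1.7500 %
Ts = 80 + k * Cr2O3% = 80 + 8.6890 * 1.7500 = 95.2061 C


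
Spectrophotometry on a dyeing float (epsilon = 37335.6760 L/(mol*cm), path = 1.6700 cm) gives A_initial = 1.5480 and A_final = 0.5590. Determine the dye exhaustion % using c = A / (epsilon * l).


c_initial = A_i / (epsilon * l) = 1.5480 / (37335.6760 * 1.6700) = 2.4827e-05 mol/L
c_final = A_f / (epsilon * l) = 0.5590 / (37335.6760 * 1.6700) = 8.9654e-06 mol/L
Exhaustion = (c_initial - c_final) / c_initial * 100 = (2.4827e-05 - 8.9654e-06) / 2.4827e-05 * 100 = 63.8889 %


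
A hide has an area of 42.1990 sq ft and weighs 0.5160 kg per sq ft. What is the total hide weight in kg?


Formula: Weight = area * weight_per_sqft
Substituting: Weight = 42.1990 * 0.5160
Result: 21.7747 kg


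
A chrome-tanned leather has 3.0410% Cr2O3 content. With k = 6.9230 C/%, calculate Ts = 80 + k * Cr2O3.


Formula: Ts = 80 + k * Cr2O3
Substituting: Ts = 80 + 6.9230 * 3.0410
Result: 101.0528 C


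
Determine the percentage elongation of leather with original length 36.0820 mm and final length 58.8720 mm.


Formula: Elongation = (Lf - L0) / L0 * 100
Substituting: Elongation = (58.8720 - 36.0820) / 36.0820 * 100
Result: 63.1617 %


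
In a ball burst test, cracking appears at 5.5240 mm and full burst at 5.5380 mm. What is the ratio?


Formula: Ratio = crack / burst
Substituting: Ratio = 5.5240 / 5.5380
Result: 0.9975


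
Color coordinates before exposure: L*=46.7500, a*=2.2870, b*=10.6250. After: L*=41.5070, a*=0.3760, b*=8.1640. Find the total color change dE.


dL = -5.2430, da = -1.9110, db = -2.4610
dE = sqrt((-5.2430)^2 + (-1.9110)^2 + (-2.4610)^2) = 6.0990


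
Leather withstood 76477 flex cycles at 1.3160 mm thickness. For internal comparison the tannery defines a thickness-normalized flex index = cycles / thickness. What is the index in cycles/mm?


Formula: Index = cycles / thickness
Substituting: Index = 76477 / 1.3160
Result: 58113.2219 cycles/mm


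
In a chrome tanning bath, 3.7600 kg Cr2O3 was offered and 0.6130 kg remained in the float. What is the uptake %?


Formula: Uptake = (offered - residual) / offered * 100
Substituting: Uptake = (3.7600 - 0.6130) / 3.7600 * 100
Result: 83.6968 %


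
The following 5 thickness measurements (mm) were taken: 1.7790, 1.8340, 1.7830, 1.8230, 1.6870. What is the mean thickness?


Formula: Average = sum / n
Substituting: Average = 8.9060 / 5
Result: 1.7812 mm


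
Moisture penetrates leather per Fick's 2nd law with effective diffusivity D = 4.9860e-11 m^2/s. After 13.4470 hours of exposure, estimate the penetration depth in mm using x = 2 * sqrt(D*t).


t = 13.4470 hr * 3600 = 48409.2000 s
D * t = 4.9860e-11 * 48409.2000 = 2.4137e-06
x = 2 * sqrt(D*t) = 2 * sqrt(2.4137e-06) = 0.00310721 m = 3.1072 mm


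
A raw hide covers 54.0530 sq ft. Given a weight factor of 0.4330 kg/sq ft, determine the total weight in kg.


Formula: Weight = area * weight_per_sqft
Substituting: Weight = 54.0530 * 0.4330
Result: 23.4049 kg


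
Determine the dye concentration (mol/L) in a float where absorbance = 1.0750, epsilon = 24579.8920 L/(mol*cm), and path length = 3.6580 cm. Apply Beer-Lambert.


Formula: c = A / (epsilon * l)
Substituting: c = 1.0750 / (24579.8920 * 3.6580)
Result: 1.1956e-05 mol/L


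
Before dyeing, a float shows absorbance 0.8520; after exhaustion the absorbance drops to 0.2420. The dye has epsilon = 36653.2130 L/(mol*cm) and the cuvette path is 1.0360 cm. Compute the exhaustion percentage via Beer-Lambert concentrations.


c_initial = A_i / (epsilon * l) = 0.8520 / (36653.2130 * 1.0360) = 2.2437e-05 mol/L
c_final = A_f / (epsilon * l) = 0.2420 / (36653.2130 * 1.0360) = 6.3730e-06 mol/L
Exhaustion = (c_initial - c_final) / c_initial * 100 = (2.2437e-05 - 6.3730e-06) / 2.2437e-05 * 100 = 71.5962 %


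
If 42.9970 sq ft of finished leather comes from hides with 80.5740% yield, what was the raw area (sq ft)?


Formula: raw = finished * 100 / yield
Substituting: raw = 42.9970 * 100 / 80.5740
Result: 53.3634 sq ft


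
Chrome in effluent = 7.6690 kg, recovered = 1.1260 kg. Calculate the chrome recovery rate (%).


Formula: Recovery = recovered / input * 100
Substituting: Recovery = 1.1260 / 7.6690 * 100
Result: 14.6825 %


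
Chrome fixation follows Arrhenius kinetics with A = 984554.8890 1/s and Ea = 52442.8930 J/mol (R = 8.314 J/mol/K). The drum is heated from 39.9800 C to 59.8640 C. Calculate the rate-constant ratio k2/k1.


T1 = 39.9800 + 273.15 = 313.1300 K; T2 = 59.8640 + 273.15 = 333.0140 K
k1 = A * exp(-Ea/(R*T1)) = 984554.8890 * exp(-52442.8930/(8.314*313.1300)) = 0.00175665 1/s
k2 = A * exp(-Ea/(R*T2)) = 984554.8890 * exp(-52442.8930/(8.314*333.0140)) = 0.00584865 1/s
k2/k1 = 0.00584865 / 0.00175665 = 3.3294


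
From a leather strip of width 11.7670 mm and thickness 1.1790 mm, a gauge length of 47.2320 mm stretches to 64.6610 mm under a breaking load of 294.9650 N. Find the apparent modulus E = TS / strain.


TS = F / (w * t) = 294.9650 / (11.7670 * 1.1790) = 21.2614 N/mm^2
strain = (Lf - L0) / L0 = (64.6610 - 47.2320) / 47.2320 = 0.3690
E = TS / strain = 21.2614 / 0.3690 = 57.6176 N/mm^2


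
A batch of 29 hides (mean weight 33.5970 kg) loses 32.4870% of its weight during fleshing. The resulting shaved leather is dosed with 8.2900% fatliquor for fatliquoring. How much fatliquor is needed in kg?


Total_raw = N * avg_wt = 29 * 33.5970 = 974.3130 kg
Substrate = Total_raw * (1 - loss/100) = 974.3130 * (1 - 32.4870/100) = 657.7879 kg
Fat = Substrate * pct / 100 = 657.7879 * 8.2900 / 100 = 54.5306 kg


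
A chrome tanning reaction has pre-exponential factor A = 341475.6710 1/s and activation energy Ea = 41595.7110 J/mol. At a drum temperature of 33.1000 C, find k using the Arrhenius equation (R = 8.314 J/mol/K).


T_K = T_C + 273.15 = 33.1000 + 273.15 = 306.2500 K
exponent = -Ea / (R * T_K) = -41595.7110 / (8.314 * 306.2500) = -16.3366
k = A * exp(exponent) = 341475.6710 * exp(-16.3366) = 0.0274443 1/s


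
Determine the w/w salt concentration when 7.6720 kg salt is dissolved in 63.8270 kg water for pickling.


Formula: Conc = salt / (water + salt) * 100
Substituting: Conc = 7.6720 / (63.8270 + 7.6720) * 100
Result: 10.7302 %


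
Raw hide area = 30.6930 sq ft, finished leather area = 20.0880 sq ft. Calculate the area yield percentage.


Formula: Yield = finished / raw * 100
Substituting: Yield = 20.0880 / 30.6930 * 100
Result: 65.4481 %


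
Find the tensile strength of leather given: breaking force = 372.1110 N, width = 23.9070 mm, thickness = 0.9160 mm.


Formula: TS = force / (width * thickness)
Substituting: TS = 372.1110 / (23.9070 * 0.9160)
Result: 16.9923 N/mm^2


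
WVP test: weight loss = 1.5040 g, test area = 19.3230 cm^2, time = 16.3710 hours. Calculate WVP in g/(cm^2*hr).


Formula: WVP = loss / (area * time)
Substituting: WVP = 1.5040 / (19.3230 * 16.3710)
Result: 0.00475443 g/(cm^2*hr)


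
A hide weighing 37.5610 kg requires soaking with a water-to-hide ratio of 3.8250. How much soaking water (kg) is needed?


Formula: Water = hide_weight * ratio
Substituting: Water = 37.5610 * 3.8250
Result: 143.6708 kg


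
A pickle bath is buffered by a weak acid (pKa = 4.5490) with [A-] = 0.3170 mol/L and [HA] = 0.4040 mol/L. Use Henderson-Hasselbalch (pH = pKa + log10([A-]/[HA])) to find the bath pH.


ratio = [A-] / [HA] = 0.3170 / 0.4040 = 0.7847
log10(ratio) = -0.1053
pH = pKa + log10(ratio) = 4.5490 - 0.1053 = 4.4437


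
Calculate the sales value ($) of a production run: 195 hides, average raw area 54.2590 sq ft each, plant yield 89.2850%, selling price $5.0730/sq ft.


Raw_total = N * avg_area = 195 * 54.2590 = 10580.5050 sq ft
Finished = Raw_total * yield / 100 = 10580.5050 * 89.2850 / 100 = 9446.8039 sq ft
Value = Finished * price = 9446.8039 * 5.0730 = 47923.6361 $


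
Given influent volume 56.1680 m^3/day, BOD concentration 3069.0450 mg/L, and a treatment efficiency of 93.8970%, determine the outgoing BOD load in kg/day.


Load_in = volume * conc / 1000 = 56.1680 * 3069.0450 / 1000 = 172.3821 kg/day
Removed = Load_in * eff / 100 = 172.3821 * 93.8970 / 100 = 161.8616 kg/day
Load_out = Load_in - Removed = 172.3821 - 161.8616 = 10.5205 kg/day


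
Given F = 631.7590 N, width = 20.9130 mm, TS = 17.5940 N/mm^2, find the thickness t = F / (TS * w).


Formula: t = F / (TS * w)
Substituting: t = 631.7590 / (17.5940 * 20.9130)
Result: 1.7170 mm


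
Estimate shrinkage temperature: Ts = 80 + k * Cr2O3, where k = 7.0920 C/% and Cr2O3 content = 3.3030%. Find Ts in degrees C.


Formula: Ts = 80 + k * Cr2O3
Substituting: Ts = 80 + 7.0920 * 3.3030
Result: 103.4249 C


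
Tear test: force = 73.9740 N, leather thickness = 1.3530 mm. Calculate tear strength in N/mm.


Formula: Tear strength = force / thickness
Substituting: Tear strength = 73.9740 / 1.3530
Result: 54.6741 N/mm


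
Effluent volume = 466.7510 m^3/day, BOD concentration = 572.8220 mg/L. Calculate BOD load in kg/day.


Formula: BOD_load = volume * conc / 1000
Substituting: BOD_load = 466.7510 * 572.8220 / 1000
Result: 267.3652 kg/day


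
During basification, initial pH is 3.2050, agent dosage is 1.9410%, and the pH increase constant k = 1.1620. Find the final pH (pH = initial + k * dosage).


Formula: pH_final = pH_initial + k * base_pct
Substituting: pH_final = 3.2050 + 1.1620 * 1.9410
Result: 5.4604


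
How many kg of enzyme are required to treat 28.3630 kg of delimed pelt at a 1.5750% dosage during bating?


Formula: Enzyme = substrate * pct / 100
Substituting: Enzyme = 28.3630 * 1.5750 / 100
Result: 0.4467 kg


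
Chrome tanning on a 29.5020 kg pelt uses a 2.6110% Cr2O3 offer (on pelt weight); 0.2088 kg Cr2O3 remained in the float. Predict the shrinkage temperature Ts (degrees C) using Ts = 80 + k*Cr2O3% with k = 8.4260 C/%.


Offered = pelt * offer_pct / 100 = 29.5020 * 2.6110 / 100 = 0.7703 kg
Uptake = offered - residual = 0.7703 - 0.2088 = 0.5615 kg
Cr2O3% on pelt = uptake / pelt * 100 = 0.5615 / 29.5020 * 100 = 1.9033 %
Ts = 80 + k * Cr2O3% = 80 + 8.4260 * 1.9033 = 96.0368 C


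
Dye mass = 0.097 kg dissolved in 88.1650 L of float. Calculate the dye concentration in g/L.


Formula: Conc = dye_mass(kg) / volume(L) * 1000
Substituting: Conc = 0.097 / 88.1650 * 1000
Result: 1.1002 g/L


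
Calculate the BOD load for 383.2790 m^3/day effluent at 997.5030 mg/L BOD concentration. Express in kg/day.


Formula: BOD_load = volume * conc / 1000
Substituting: BOD_load = 383.2790 * 997.5030 / 1000
Result: 382.3220 kg/day


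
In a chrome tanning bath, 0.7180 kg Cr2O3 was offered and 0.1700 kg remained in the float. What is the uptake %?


Formula: Uptake = (offered - residual) / offered * 100
Substituting: Uptake = (0.7180 - 0.1700) / 0.7180 * 100
Result: 76.3231 %


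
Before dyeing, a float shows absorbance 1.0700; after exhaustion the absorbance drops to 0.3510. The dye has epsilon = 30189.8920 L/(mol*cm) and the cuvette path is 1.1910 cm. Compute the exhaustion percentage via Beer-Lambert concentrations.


c_initial = A_i / (epsilon * l) = 1.0700 / (30189.8920 * 1.1910) = 2.9758e-05 mol/L
c_final = A_f / (epsilon * l) = 0.3510 / (30189.8920 * 1.1910) = 9.7619e-06 mol/L
Exhaustion = (c_initial - c_final) / c_initial * 100 = (2.9758e-05 - 9.7619e-06) / 2.9758e-05 * 100 = 67.1963 %


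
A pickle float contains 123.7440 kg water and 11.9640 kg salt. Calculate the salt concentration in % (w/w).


Formula: Conc = salt / (water + salt) * 100
Substituting: Conc = 11.9640 / (123.7440 + 11.9640) * 100
Result: 8.8160 %


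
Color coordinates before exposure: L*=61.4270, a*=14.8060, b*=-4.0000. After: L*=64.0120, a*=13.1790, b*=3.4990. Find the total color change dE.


dL = 2.5850, da = -1.6270, db = 7.4990
dE = sqrt(2.5850^2 + (-1.6270)^2 + 7.4990^2) = 8.0972


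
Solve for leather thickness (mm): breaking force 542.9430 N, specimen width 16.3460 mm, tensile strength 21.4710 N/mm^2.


Formula: t = F / (TS * w)
Substituting: t = 542.9430 / (21.4710 * 16.3460)
Result: 1.5470 mm


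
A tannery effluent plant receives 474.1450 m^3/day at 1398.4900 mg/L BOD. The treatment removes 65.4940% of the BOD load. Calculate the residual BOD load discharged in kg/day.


Load_in = volume * conc / 1000 = 474.1450 * 1398.4900 / 1000 = 663.0870 kg/day
Removed = Load_in * eff / 100 = 663.0870 * 65.4940 / 100 = 434.2822 kg/day
Load_out = Load_in - Removed = 663.0870 - 434.2822 = 228.8048 kg/day


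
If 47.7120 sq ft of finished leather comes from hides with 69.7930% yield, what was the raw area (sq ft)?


Formula: raw = finished * 100 / yield
Substituting: raw = 47.7120 * 100 / 69.7930
Result: 68.3622 sq ft


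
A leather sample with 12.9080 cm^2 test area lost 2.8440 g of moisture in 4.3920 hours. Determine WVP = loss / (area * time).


Formula: WVP = loss / (area * time)
Substituting: WVP = 2.8440 / (12.9080 * 4.3920)
Result: 0.0501659 g/(cm^2*hr)


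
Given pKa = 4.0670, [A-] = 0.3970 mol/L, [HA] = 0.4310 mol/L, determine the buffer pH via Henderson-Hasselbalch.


ratio = [A-] / [HA] = 0.3970 / 0.4310 = 0.9211
log10(ratio) = -0.0356868
pH = pKa + log10(ratio) = 4.0670 - 0.0356868 = 4.0313


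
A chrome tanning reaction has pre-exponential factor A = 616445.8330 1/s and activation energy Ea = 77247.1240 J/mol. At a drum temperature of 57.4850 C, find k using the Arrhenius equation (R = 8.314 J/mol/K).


T_K = T_C + 273.15 = 57.4850 + 273.15 = 330.6350 K
exponent = -Ea / (R * T_K) = -77247.1240 / (8.314 * 330.6350) = -28.1011
k = A * exp(exponent) = 616445.8330 * exp(-28.1011) = 3.8525e-07 1/s


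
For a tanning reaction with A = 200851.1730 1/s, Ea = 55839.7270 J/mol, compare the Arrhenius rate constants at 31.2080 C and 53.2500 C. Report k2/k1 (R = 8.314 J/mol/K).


T1 = 31.2080 + 273.15 = 304.3580 K; T2 = 53.2500 + 273.15 = 326.4000 K
k1 = A * exp(-Ea/(R*T1)) = 200851.1730 * exp(-55839.7270/(8.314*304.3580)) = 5.2382e-05 1/s
k2 = A * exp(-Ea/(R*T2)) = 200851.1730 * exp(-55839.7270/(8.314*326.4000)) = 2.3247e-04 1/s
k2/k1 = 2.3247e-04 / 5.2382e-05 = 4.4381


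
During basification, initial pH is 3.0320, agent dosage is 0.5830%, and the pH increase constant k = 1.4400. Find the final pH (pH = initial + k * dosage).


Formula: pH_final = pH_initial + k * base_pct
Substituting: pH_final = 3.0320 + 1.4400 * 0.5830
Result: 3.8715


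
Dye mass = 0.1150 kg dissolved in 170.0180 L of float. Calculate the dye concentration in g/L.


Formula: Conc = dye_mass(kg) / volume(L) * 1000
Substituting: Conc = 0.1150 / 170.0180 * 1000
Result: 0.6764 g/L


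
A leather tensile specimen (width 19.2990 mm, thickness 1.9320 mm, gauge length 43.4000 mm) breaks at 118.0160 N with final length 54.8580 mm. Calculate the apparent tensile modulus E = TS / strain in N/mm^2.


TS = F / (w * t) = 118.0160 / (19.2990 * 1.9320) = 3.1652 N/mm^2
strain = (Lf - L0) / L0 = (54.8580 - 43.4000) / 43.4000 = 0.2640
E = TS / strain = 3.1652 / 0.2640 = 11.9889 N/mm^2


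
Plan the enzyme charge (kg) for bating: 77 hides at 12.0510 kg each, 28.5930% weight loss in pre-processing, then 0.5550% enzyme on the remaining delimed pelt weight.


Total_raw = N * avg_wt = 77 * 12.0510 = 927.9270 kg
Substrate = Total_raw * (1 - loss/100) = 927.9270 * (1 - 28.5930/100) = 662.6048 kg
Enzyme = Substrate * pct / 100 = 662.6048 * 0.5550 / 100 = 3.6775 kg


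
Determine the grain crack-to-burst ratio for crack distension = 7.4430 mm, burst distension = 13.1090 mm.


Formula: Ratio = crack / burst
Substituting: Ratio = 7.4430 / 13.1090
Result: 0.5678


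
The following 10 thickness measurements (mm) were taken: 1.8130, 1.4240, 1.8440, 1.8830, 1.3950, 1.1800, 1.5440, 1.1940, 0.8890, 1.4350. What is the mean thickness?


Formula: Average = sum / n
Substituting: Average = 14.6010 / 10
Result: 1.4601 mm


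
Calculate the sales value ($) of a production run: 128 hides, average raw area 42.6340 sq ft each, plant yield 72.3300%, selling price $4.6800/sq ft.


Raw_total = N * avg_area = 128 * 42.6340 = 5457.1520 sq ft
Finished = Raw_total * yield / 100 = 5457.1520 * 72.3300 / 100 = 3947.1580 sq ft
Value = Finished * price = 3947.1580 * 4.6800 = 18472.6996 $


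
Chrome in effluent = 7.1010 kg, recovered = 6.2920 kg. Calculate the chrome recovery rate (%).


Formula: Recovery = recovered / input * 100
Substituting: Recovery = 6.2920 / 7.1010 * 100
Result: 88.6072 %


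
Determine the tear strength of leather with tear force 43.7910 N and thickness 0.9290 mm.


Formula: Tear strength = force / thickness
Substituting: Tear strength = 43.7910 / 0.9290
Result: 47.1378 N/mm


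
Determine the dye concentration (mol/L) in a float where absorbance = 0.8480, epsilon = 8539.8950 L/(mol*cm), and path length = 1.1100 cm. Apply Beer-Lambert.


Formula: c = A / (epsilon * l)
Substituting: c = 0.8480 / (8539.8950 * 1.1100)
Result: 8.9458e-05 mol/L


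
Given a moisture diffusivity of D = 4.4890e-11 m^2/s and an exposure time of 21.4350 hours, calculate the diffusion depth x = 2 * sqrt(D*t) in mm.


t = 21.4350 hr * 3600 = 77166.0000 s
D * t = 4.4890e-11 * 77166.0000 = 3.4640e-06
x = 2 * sqrt(D*t) = 2 * sqrt(3.4640e-06) = 0.00372236 m = 3.7224 mm


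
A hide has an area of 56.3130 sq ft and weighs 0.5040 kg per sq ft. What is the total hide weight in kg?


Formula: Weight = area * weight_per_sqft
Substituting: Weight = 56.3130 * 0.5040
Result: 28.3818 kg


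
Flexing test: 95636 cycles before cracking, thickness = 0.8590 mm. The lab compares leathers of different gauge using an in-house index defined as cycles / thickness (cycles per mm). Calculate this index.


Formula: Index = cycles / thickness
Substituting: Index = 95636 / 0.8590
Result: 111334.1094 cycles/mm
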